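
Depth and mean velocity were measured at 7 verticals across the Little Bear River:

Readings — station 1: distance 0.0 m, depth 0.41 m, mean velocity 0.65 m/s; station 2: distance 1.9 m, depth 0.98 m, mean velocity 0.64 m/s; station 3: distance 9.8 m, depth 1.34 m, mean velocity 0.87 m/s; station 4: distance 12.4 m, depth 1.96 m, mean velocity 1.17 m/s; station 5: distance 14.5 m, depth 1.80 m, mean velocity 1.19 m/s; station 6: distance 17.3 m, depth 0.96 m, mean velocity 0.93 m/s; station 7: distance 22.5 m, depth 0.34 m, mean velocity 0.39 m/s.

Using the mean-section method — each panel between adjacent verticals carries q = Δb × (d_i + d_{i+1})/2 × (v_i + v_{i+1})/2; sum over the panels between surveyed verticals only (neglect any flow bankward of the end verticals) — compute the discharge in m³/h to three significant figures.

83300 m³/h

Panel 1-2: Δb = 1.9 m, d̄ = (0.41+0.98)/2 = 0.695, v̄ = (0.65+0.64)/2 = 0.645 → q = 1.9×0.695×0.645 = 0.8517 m³/s
Panel 2-3: Δb = 7.9 m, d̄ = (0.98+1.34)/2 = 1.16, v̄ = (0.64+0.87)/2 = 0.755 → q = 7.9×1.16×0.755 = 6.919 m³/s
Panel 3-4: Δb = 2.6 m, d̄ = (1.34+1.96)/2 = 1.65, v̄ = (0.87+1.17)/2 = 1.02 → q = 2.6×1.65×1.02 = 4.376 m³/s
Panel 4-5: Δb = 2.1 m, d̄ = (1.96+1.80)/2 = 1.88, v̄ = (1.17+1.19)/2 = 1.18 → q = 2.1×1.88×1.18 = 4.659 m³/s
Panel 5-6: Δb = 2.8 m, d̄ = (1.80+0.96)/2 = 1.38, v̄ = (1.19+0.93)/2 = 1.06 → q = 2.8×1.38×1.06 = 4.096 m³/s
Panel 6-7: Δb = 5.2 m, d̄ = (0.96+0.34)/2 = 0.65, v̄ = (0.93+0.39)/2 = 0.66 → q = 5.2×0.65×0.66 = 2.231 m³/s
Q = Σ q = 23.13 m³/s
= 23.13 × 3600 = 83270 m³/h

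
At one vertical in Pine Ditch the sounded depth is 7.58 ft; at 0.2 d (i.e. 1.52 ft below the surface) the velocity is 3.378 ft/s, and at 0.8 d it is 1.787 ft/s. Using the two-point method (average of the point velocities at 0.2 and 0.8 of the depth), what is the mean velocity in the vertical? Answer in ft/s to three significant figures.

2.58 ft/s

v̄ = (3.378 + 1.787) / 2 = 2.583 ft/s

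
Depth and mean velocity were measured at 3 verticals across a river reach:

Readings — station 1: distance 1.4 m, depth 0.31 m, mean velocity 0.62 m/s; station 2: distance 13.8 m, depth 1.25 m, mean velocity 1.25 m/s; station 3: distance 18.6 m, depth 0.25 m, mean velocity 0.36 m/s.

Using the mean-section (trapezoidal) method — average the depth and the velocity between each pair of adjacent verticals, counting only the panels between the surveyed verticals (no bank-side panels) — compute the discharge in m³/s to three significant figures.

11.9 m³/s

Panel 1-2: Δb = 12.4 m, d̄ = (0.31+1.25)/2 = 0.78, v̄ = (0.62+1.25)/2 = 0.935 → q = 12.4×0.78×0.935 = 9.043 m³/s
Panel 2-3: Δb = 4.8 m, d̄ = (1.25+0.25)/2 = 0.75, v̄ = (1.25+0.36)/2 = 0.805 → q = 4.8×0.75×0.805 = 2.898 m³/s
Q = Σ q = 11.94 m³/s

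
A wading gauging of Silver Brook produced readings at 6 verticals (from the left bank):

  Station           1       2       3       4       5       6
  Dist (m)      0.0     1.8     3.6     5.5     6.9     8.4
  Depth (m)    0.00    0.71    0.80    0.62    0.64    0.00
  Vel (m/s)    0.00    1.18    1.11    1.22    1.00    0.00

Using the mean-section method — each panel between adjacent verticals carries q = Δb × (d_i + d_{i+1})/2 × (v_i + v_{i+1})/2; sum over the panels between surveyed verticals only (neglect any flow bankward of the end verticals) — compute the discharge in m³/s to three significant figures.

4.72 m³/s

Panel 1-2: Δb = 1.8 m, d̄ = (0.00+0.71)/2 = 0.355, v̄ = (0.00+1.18)/2 = 0.59 → q = 1.8×0.355×0.59 = 0.3770 m³/s
Panel 2-3: Δb = 1.8 m, d̄ = (0.71+0.80)/2 = 0.755, v̄ = (1.18+1.11)/2 = 1.145 → q = 1.8×0.755×1.145 = 1.556 m³/s
Panel 3-4: Δb = 1.9 m, d̄ = (0.80+0.62)/2 = 0.71, v̄ = (1.11+1.22)/2 = 1.165 → q = 1.9×0.71×1.165 = 1.572 m³/s
Panel 4-5: Δb = 1.4 m, d̄ = (0.62+0.64)/2 = 0.63, v̄ = (1.22+1.00)/2 = 1.11 → q = 1.4×0.63×1.11 = 0.9790 m³/s
Panel 5-6: Δb = 1.5 m, d̄ = (0.64+0.00)/2 = 0.32, v̄ = (1.00+0.00)/2 = 0.5 → q = 1.5×0.32×0.5 = 0.2400 m³/s
Q = Σ q = 4.724 m³/s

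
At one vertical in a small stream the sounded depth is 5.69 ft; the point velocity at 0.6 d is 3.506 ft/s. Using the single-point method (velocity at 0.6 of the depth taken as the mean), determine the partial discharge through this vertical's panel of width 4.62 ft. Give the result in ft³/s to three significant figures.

92.2 ft³/s

v̄ = v₀.₆ = 3.506 ft/s
q = v̄ × d × w = 3.506 × 5.69 × 4.62 = 92.17 ft³/s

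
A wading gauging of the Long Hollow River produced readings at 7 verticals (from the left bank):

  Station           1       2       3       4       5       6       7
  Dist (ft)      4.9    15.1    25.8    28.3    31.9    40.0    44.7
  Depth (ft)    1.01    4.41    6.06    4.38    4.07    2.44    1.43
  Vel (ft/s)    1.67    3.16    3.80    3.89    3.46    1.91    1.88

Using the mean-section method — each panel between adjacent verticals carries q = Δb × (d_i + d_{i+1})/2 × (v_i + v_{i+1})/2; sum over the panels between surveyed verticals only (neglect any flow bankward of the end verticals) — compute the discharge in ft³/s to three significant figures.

Panel 1-2: Δb = 10.2 ft, d̄ = (1.01+4.41)/2 = 2.71, v̄ = (1.67+3.16)/2 = 2.415 → q = 10.2×2.71×2.415 = 66.76 ft³/s
Panel 2-3: Δb = 10.7 ft, d̄ = (4.41+6.06)/2 = 5.235, v̄ = (3.16+3.80)/2 = 3.48 → q = 10.7×5.235×3.48 = 194.9 ft³/s
Panel 3-4: Δb = 2.5 ft, d̄ = (6.06+4.38)/2 = 5.22, v̄ = (3.80+3.89)/2 = 3.845 → q = 2.5×5.22×3.845 = 50.18 ft³/s
Panel 4-5: Δb = 3.6 ft, d̄ = (4.38+4.07)/2 = 4.225, v̄ = (3.89+3.46)/2 = 3.675 → q = 3.6×4.225×3.675 = 55.90 ft³/s
Panel 5-6: Δb = 8.1 ft, d̄ = (4.07+2.44)/2 = 3.255, v̄ = (3.46+1.91)/2 = 2.685 → q = 8.1×3.255×2.685 = 70.79 ft³/s
Panel 6-7: Δb = 4.7 ft, d̄ = (2.44+1.43)/2 = 1.935, v̄ = (1.91+1.88)/2 = 1.895 → q = 4.7×1.935×1.895 = 17.23 ft³/s
Q = Σ q = 455.8 ft³/s

456 ft³/s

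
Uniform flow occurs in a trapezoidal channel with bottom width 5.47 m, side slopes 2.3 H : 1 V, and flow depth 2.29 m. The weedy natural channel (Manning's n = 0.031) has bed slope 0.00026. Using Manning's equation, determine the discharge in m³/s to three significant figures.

16.4 m³/s

A = (b + z·y)·y = (5.47 + 2.3×2.29)×2.29 = 24.59 m²
P = b + 2y√(1+z²) = 5.47 + 2×2.29×√(1+2.3²) = 16.96 m
R = A/P = 24.59/16.96 = 1.450 m
Q = (1/n)·A·R^(2/3)·S^(1/2) = (1/0.031) × 24.59 × 1.450^(2/3) × 0.00026^(1/2) = 16.38 m³/s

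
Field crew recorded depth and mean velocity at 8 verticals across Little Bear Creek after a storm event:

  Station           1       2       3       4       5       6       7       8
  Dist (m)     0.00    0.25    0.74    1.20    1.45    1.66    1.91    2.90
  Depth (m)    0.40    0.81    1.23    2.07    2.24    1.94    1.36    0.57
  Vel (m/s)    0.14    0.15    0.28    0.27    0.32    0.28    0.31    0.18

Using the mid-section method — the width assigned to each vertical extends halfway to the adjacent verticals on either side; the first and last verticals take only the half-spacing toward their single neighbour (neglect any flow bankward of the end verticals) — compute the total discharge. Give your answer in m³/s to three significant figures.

1.02 m³/s

w_1 = (0.25 − 0.00)/2 = 0.125 m; q_1 = 0.14 × 0.40 × 0.125 = 0.007000 m³/s
w_2 = (0.74 − 0.00)/2 = 0.37 m; q_2 = 0.15 × 0.81 × 0.37 = 0.04496 m³/s
w_3 = (1.20 − 0.25)/2 = 0.475 m; q_3 = 0.28 × 1.23 × 0.475 = 0.1636 m³/s
w_4 = (1.45 − 0.74)/2 = 0.355 m; q_4 = 0.27 × 2.07 × 0.355 = 0.1984 m³/s
w_5 = (1.66 − 1.20)/2 = 0.23 m; q_5 = 0.32 × 2.24 × 0.23 = 0.1649 m³/s
w_6 = (1.91 − 1.45)/2 = 0.23 m; q_6 = 0.28 × 1.94 × 0.23 = 0.1249 m³/s
w_7 = (2.90 − 1.66)/2 = 0.62 m; q_7 = 0.31 × 1.36 × 0.62 = 0.2614 m³/s
w_8 = (2.90 − 1.91)/2 = 0.495 m; q_8 = 0.18 × 0.57 × 0.495 = 0.05079 m³/s
Q = Σ qᵢ = 1.016 m³/s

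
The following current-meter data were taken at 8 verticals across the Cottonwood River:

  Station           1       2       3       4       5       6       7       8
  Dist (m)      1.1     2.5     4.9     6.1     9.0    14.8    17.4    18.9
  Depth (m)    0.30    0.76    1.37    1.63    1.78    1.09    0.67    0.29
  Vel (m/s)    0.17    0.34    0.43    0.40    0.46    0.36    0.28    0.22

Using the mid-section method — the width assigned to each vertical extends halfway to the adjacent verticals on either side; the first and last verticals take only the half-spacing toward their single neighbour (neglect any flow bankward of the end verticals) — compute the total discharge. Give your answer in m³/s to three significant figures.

8.57 m³/s

w_1 = (2.5 − 1.1)/2 = 0.7 m; q_1 = 0.17 × 0.30 × 0.7 = 0.03570 m³/s
w_2 = (4.9 − 1.1)/2 = 1.9 m; q_2 = 0.34 × 0.76 × 1.9 = 0.4910 m³/s
w_3 = (6.1 − 2.5)/2 = 1.8 m; q_3 = 0.43 × 1.37 × 1.8 = 1.060 m³/s
w_4 = (9.0 − 4.9)/2 = 2.05 m; q_4 = 0.40 × 1.63 × 2.05 = 1.337 m³/s
w_5 = (14.8 − 6.1)/2 = 4.35 m; q_5 = 0.46 × 1.78 × 4.35 = 3.562 m³/s
w_6 = (17.4 − 9.0)/2 = 4.2 m; q_6 = 0.36 × 1.09 × 4.2 = 1.648 m³/s
w_7 = (18.9 − 14.8)/2 = 2.05 m; q_7 = 0.28 × 0.67 × 2.05 = 0.3846 m³/s
w_8 = (18.9 − 17.4)/2 = 0.75 m; q_8 = 0.22 × 0.29 × 0.75 = 0.04785 m³/s
Q = Σ qᵢ = 8.566 m³/s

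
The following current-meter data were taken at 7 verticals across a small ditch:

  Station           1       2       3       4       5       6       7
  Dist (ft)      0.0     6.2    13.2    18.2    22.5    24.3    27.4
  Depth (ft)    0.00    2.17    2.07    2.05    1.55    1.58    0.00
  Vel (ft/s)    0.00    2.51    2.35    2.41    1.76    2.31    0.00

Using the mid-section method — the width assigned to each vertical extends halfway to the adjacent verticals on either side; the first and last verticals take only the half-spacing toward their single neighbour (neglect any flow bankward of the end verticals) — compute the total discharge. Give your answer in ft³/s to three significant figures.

105 ft³/s

w_2 = (13.2 − 0.0)/2 = 6.6 ft; q_2 = 2.51 × 2.17 × 6.6 = 35.95 ft³/s
w_3 = (18.2 − 6.2)/2 = 6 ft; q_3 = 2.35 × 2.07 × 6 = 29.19 ft³/s
w_4 = (22.5 − 13.2)/2 = 4.65 ft; q_4 = 2.41 × 2.05 × 4.65 = 22.97 ft³/s
w_5 = (24.3 − 18.2)/2 = 3.05 ft; q_5 = 1.76 × 1.55 × 3.05 = 8.320 ft³/s
w_6 = (27.4 − 22.5)/2 = 2.45 ft; q_6 = 2.31 × 1.58 × 2.45 = 8.942 ft³/s
Stations 1, 7 contribute zero (depth or velocity is 0).
Q = Σ qᵢ = 105.4 ft³/s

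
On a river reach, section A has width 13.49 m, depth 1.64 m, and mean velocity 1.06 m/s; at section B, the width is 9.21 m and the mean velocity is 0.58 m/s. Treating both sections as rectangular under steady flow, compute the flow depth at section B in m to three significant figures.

4.39 m

Q = A₁V₁ = (13.49×1.64) × 1.06 = 23.45 m³/s
d₂ = Q/(b₂ V₂) = 23.45/(9.21×0.58) = 4.390 m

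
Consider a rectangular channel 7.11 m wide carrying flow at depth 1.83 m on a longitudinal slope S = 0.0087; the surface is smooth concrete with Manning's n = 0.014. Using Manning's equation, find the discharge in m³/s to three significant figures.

98.3 m³/s

A = b·y = 7.11 × 1.83 = 13.01 m²
P = b + 2y = 7.11 + 2×1.83 = 10.77 m
R = A/P = 13.01/10.77 = 1.208 m
Q = (1/n)·A·R^(2/3)·S^(1/2) = (1/0.014) × 13.01 × 1.208^(2/3) × 0.0087^(1/2) = 98.33 m³/s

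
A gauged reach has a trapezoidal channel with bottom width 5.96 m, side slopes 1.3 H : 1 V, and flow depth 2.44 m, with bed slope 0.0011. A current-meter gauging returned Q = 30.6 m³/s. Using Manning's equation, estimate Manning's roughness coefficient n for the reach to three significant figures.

0.0330

A = (b + z·y)·y = (5.96 + 1.3×2.44)×2.44 = 22.28 m²
P = b + 2y√(1+z²) = 5.96 + 2×2.44×√(1+1.3²) = 13.96 m
R = A/P = 22.28/13.96 = 1.596 m
n = (1/Q)·A·R^(2/3)·S^(1/2) = (1/30.6) × 22.28 × 1.366 × 0.03317 = 0.03298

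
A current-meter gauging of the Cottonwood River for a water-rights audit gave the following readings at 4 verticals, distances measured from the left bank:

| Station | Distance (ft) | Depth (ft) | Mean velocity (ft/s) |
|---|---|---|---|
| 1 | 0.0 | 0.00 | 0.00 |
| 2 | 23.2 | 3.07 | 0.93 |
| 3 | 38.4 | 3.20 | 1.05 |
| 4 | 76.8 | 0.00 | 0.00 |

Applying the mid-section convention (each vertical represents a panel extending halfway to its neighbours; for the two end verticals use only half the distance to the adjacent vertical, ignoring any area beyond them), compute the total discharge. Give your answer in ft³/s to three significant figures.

w_2 = (38.4 − 0.0)/2 = 19.2 ft; q_2 = 0.93 × 3.07 × 19.2 = 54.82 ft³/s
w_3 = (76.8 − 23.2)/2 = 26.8 ft; q_3 = 1.05 × 3.20 × 26.8 = 90.05 ft³/s
Stations 1, 4 contribute zero (depth or velocity is 0).
Q = Σ qᵢ = 144.9 ft³/s

145 ft³/s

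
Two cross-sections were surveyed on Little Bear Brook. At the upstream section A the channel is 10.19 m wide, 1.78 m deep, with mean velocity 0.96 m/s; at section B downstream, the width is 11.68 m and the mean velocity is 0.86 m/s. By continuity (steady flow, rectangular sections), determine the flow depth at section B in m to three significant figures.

Q = A₁V₁ = (10.19×1.78) × 0.96 = 17.41 m³/s
d₂ = Q/(b₂ V₂) = 17.41/(11.68×0.86) = 1.734 m

1.73 m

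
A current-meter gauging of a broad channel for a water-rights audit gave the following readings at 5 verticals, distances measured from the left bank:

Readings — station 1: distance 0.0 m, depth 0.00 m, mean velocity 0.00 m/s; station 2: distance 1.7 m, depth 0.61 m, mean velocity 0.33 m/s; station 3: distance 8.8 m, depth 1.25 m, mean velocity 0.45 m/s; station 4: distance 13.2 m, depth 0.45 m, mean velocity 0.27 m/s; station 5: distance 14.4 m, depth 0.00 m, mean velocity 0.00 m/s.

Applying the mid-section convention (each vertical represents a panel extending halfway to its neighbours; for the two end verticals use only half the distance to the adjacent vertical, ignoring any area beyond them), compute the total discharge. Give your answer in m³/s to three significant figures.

w_2 = (8.8 − 0.0)/2 = 4.4 m; q_2 = 0.33 × 0.61 × 4.4 = 0.8857 m³/s
w_3 = (13.2 − 1.7)/2 = 5.75 m; q_3 = 0.45 × 1.25 × 5.75 = 3.234 m³/s
w_4 = (14.4 − 8.8)/2 = 2.8 m; q_4 = 0.27 × 0.45 × 2.8 = 0.3402 m³/s
Stations 1, 5 contribute zero (depth or velocity is 0).
Q = Σ qᵢ = 4.460 m³/s

4.46 m³/s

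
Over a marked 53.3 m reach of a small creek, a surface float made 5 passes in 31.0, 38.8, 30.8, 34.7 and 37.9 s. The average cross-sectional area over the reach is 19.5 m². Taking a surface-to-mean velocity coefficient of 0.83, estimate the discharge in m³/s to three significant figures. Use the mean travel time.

t̄ = (31.0 + 38.8 + 30.8 + 34.7 + 37.9) / 5 = 34.64 s
v_surface = L / t̄ = 53.3 / 34.64 = 1.539 m/s
v_mean = 0.83 × 1.539 = 1.277 m/s
Q = A × v_mean = 19.5 × 1.277 = 24.90 m³/s

24.9 m³/s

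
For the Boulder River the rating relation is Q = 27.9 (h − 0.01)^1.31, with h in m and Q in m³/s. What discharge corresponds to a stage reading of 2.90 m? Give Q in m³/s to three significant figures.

112 m³/s

Q = 27.9 × (2.90 − 0.01)^1.31 = 27.9 × 2.89^1.31 = 112.0 m³/s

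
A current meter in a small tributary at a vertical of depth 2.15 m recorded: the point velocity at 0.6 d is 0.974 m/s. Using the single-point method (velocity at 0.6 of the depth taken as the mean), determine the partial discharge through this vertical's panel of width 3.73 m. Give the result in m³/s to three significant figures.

7.81 m³/s

v̄ = v₀.₆ = 0.974 m/s
q = v̄ × d × w = 0.9740 × 2.15 × 3.73 = 7.811 m³/s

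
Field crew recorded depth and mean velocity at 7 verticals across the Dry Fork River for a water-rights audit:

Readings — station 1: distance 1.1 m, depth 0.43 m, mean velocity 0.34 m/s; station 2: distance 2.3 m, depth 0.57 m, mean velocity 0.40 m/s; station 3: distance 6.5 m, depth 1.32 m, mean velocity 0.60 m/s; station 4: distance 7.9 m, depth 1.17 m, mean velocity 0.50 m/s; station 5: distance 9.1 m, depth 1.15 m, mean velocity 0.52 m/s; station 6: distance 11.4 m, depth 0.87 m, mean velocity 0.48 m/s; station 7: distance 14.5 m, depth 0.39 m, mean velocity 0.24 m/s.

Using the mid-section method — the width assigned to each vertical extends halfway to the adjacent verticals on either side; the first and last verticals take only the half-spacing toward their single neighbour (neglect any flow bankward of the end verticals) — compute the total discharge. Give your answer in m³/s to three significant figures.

6.00 m³/s

w_1 = (2.3 − 1.1)/2 = 0.6 m; q_1 = 0.34 × 0.43 × 0.6 = 0.08772 m³/s
w_2 = (6.5 − 1.1)/2 = 2.7 m; q_2 = 0.40 × 0.57 × 2.7 = 0.6156 m³/s
w_3 = (7.9 − 2.3)/2 = 2.8 m; q_3 = 0.60 × 1.32 × 2.8 = 2.218 m³/s
w_4 = (9.1 − 6.5)/2 = 1.3 m; q_4 = 0.50 × 1.17 × 1.3 = 0.7605 m³/s
w_5 = (11.4 − 7.9)/2 = 1.75 m; q_5 = 0.52 × 1.15 × 1.75 = 1.047 m³/s
w_6 = (14.5 − 9.1)/2 = 2.7 m; q_6 = 0.48 × 0.87 × 2.7 = 1.128 m³/s
w_7 = (14.5 − 11.4)/2 = 1.55 m; q_7 = 0.24 × 0.39 × 1.55 = 0.1451 m³/s
Q = Σ qᵢ = 6.001 m³/s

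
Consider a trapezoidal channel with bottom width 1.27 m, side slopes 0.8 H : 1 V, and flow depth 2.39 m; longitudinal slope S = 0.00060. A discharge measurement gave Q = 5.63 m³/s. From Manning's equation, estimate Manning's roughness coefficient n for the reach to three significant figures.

0.0337

A = (b + z·y)·y = (1.27 + 0.8×2.39)×2.39 = 7.605 m²
P = b + 2y√(1+z²) = 1.27 + 2×2.39×√(1+0.8²) = 7.391 m
R = A/P = 7.605/7.391 = 1.029 m
n = (1/Q)·A·R^(2/3)·S^(1/2) = (1/5.63) × 7.605 × 1.019 × 0.02449 = 0.03372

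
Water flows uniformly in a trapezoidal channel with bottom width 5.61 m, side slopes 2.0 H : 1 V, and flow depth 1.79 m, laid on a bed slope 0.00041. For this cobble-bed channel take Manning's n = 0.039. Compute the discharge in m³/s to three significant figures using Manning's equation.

A = (b + z·y)·y = (5.61 + 2.0×1.79)×1.79 = 16.45 m²
P = b + 2y√(1+z²) = 5.61 + 2×1.79×√(1+2.0²) = 13.62 m
R = A/P = 16.45/13.62 = 1.208 m
Q = (1/n)·A·R^(2/3)·S^(1/2) = (1/0.039) × 16.45 × 1.208^(2/3) × 0.00041^(1/2) = 9.689 m³/s

9.69 m³/s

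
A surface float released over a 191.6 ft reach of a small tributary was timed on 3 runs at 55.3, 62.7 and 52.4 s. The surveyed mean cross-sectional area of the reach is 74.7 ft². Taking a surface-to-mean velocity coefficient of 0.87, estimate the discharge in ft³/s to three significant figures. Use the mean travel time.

219 ft³/s

t̄ = (55.3 + 62.7 + 52.4) / 3 = 56.8 s
v_surface = L / t̄ = 191.6 / 56.8 = 3.373 ft/s
v_mean = 0.87 × 3.373 = 2.935 ft/s
Q = A × v_mean = 74.7 × 2.935 = 219.2 ft³/s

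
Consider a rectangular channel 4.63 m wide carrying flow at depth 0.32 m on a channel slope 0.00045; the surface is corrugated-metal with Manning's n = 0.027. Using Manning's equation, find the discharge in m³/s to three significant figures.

A = b·y = 4.63 × 0.32 = 1.482 m²
P = b + 2y = 4.63 + 2×0.32 = 5.270 m
R = A/P = 1.482/5.270 = 0.2811 m
Q = (1/n)·A·R^(2/3)·S^(1/2) = (1/0.027) × 1.482 × 0.2811^(2/3) × 0.00045^(1/2) = 0.4996 m³/s

0.500 m³/s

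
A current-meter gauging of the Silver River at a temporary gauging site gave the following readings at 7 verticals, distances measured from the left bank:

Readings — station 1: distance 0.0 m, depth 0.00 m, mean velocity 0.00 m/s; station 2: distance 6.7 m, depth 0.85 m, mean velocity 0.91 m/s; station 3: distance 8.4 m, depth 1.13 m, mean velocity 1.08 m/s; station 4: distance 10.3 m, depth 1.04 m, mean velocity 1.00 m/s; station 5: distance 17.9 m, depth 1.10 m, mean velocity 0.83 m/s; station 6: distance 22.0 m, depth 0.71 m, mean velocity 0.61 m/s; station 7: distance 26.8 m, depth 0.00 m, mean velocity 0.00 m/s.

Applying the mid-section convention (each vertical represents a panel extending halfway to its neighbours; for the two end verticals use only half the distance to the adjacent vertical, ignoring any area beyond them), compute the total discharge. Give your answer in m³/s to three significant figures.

17.7 m³/s

w_2 = (8.4 − 0.0)/2 = 4.2 m; q_2 = 0.91 × 0.85 × 4.2 = 3.249 m³/s
w_3 = (10.3 − 6.7)/2 = 1.8 m; q_3 = 1.08 × 1.13 × 1.8 = 2.197 m³/s
w_4 = (17.9 − 8.4)/2 = 4.75 m; q_4 = 1.00 × 1.04 × 4.75 = 4.940 m³/s
w_5 = (22.0 − 10.3)/2 = 5.85 m; q_5 = 0.83 × 1.10 × 5.85 = 5.341 m³/s
w_6 = (26.8 − 17.9)/2 = 4.45 m; q_6 = 0.61 × 0.71 × 4.45 = 1.927 m³/s
Stations 1, 7 contribute zero (depth or velocity is 0).
Q = Σ qᵢ = 17.65 m³/s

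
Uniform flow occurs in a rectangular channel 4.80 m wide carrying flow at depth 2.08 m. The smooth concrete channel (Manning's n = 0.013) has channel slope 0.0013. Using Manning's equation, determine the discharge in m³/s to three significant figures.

29.8 m³/s

A = b·y = 4.80 × 2.08 = 9.984 m²
P = b + 2y = 4.80 + 2×2.08 = 8.960 m
R = A/P = 9.984/8.960 = 1.114 m
Q = (1/n)·A·R^(2/3)·S^(1/2) = (1/0.013) × 9.984 × 1.114^(2/3) × 0.0013^(1/2) = 29.76 m³/s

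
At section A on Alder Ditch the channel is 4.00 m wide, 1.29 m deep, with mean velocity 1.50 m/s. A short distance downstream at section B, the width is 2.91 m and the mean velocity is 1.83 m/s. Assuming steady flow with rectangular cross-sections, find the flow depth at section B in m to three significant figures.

Q = A₁V₁ = (4.00×1.29) × 1.50 = 7.740 m³/s
d₂ = Q/(b₂ V₂) = 7.740/(2.91×1.83) = 1.453 m

1.45 m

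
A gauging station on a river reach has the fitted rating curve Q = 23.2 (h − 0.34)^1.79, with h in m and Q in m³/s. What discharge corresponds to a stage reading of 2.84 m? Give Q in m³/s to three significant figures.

Q = 23.2 × (2.84 − 0.34)^1.79 = 23.2 × 2.5^1.79 = 119.6 m³/s

120 m³/s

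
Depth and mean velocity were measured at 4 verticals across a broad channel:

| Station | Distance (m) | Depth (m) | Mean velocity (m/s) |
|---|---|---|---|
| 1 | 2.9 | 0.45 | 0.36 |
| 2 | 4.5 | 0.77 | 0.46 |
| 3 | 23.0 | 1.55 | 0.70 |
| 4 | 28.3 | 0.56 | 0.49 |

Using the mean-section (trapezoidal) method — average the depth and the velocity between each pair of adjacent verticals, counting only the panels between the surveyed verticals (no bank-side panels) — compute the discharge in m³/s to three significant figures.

Panel 1-2: Δb = 1.6 m, d̄ = (0.45+0.77)/2 = 0.61, v̄ = (0.36+0.46)/2 = 0.41 → q = 1.6×0.61×0.41 = 0.4002 m³/s
Panel 2-3: Δb = 18.5 m, d̄ = (0.77+1.55)/2 = 1.16, v̄ = (0.46+0.70)/2 = 0.58 → q = 18.5×1.16×0.58 = 12.45 m³/s
Panel 3-4: Δb = 5.3 m, d̄ = (1.55+0.56)/2 = 1.055, v̄ = (0.70+0.49)/2 = 0.595 → q = 5.3×1.055×0.595 = 3.327 m³/s
Q = Σ q = 16.17 m³/s

16.2 m³/s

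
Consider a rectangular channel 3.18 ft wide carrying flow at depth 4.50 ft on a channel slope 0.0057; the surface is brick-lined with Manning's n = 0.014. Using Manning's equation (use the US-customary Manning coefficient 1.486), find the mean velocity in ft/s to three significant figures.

A = b·y = 3.18 × 4.50 = 14.31 ft²
P = b + 2y = 3.18 + 2×4.50 = 12.18 ft
R = A/P = 14.31/12.18 = 1.175 ft
Q = (1.486/n)·A·R^(2/3)·S^(1/2) = (1.486/0.014) × 14.31 × 1.175^(2/3) × 0.0057^(1/2) = 127.7 ft³/s
V = Q/A = 127.7/14.31 = 8.923 ft/s

8.92 ft/s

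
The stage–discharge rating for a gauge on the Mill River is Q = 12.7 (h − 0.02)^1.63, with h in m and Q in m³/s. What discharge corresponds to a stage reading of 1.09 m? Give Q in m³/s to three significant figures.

14.2 m³/s

Q = 12.7 × (1.09 − 0.02)^1.63 = 12.7 × 1.07^1.63 = 14.18 m³/s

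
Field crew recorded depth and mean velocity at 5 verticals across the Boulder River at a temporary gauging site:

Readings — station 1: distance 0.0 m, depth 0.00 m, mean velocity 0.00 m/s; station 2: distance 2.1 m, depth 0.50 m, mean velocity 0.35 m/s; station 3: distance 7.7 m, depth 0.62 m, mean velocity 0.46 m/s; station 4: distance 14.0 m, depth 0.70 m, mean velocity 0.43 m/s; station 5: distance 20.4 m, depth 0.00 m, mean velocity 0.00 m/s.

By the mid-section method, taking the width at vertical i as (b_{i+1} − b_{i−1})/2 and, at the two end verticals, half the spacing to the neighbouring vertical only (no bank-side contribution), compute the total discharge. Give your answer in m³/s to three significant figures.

4.28 m³/s

w_2 = (7.7 − 0.0)/2 = 3.85 m; q_2 = 0.35 × 0.50 × 3.85 = 0.6738 m³/s
w_3 = (14.0 − 2.1)/2 = 5.95 m; q_3 = 0.46 × 0.62 × 5.95 = 1.697 m³/s
w_4 = (20.4 − 7.7)/2 = 6.35 m; q_4 = 0.43 × 0.70 × 6.35 = 1.911 m³/s
Stations 1, 5 contribute zero (depth or velocity is 0).
Q = Σ qᵢ = 4.282 m³/s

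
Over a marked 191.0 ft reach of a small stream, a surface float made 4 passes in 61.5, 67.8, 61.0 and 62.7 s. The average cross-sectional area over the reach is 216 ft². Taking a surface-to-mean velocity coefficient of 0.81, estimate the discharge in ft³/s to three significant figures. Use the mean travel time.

t̄ = (61.5 + 67.8 + 61.0 + 62.7) / 4 = 63.25 s
v_surface = L / t̄ = 191.0 / 63.25 = 3.020 ft/s
v_mean = 0.81 × 3.020 = 2.446 ft/s
Q = A × v_mean = 216 × 2.446 = 528.3 ft³/s

528 ft³/s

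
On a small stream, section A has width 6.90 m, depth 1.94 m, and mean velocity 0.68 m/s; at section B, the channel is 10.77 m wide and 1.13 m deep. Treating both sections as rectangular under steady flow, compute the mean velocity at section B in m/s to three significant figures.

0.748 m/s

Q = A₁V₁ = (6.90×1.94) × 0.68 = 9.102 m³/s
A₂ = 10.77 × 1.13 = 12.17 m²
V₂ = Q/A₂ = 9.102/12.17 = 0.7479 m/s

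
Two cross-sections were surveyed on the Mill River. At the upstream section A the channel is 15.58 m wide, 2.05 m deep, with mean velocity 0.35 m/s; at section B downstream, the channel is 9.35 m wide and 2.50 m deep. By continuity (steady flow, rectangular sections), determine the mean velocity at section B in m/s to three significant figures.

Q = A₁V₁ = (15.58×2.05) × 0.35 = 11.18 m³/s
A₂ = 9.35 × 2.50 = 23.38 m²
V₂ = Q/A₂ = 11.18/23.38 = 0.4782 m/s

0.478 m/s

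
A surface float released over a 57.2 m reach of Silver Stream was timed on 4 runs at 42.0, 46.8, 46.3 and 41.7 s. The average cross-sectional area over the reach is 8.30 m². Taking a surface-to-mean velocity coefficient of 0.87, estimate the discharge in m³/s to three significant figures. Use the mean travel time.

t̄ = (42.0 + 46.8 + 46.3 + 41.7) / 4 = 44.2 s
v_surface = L / t̄ = 57.2 / 44.2 = 1.294 m/s
v_mean = 0.87 × 1.294 = 1.126 m/s
Q = A × v_mean = 8.30 × 1.126 = 9.345 m³/s

9.34 m³/s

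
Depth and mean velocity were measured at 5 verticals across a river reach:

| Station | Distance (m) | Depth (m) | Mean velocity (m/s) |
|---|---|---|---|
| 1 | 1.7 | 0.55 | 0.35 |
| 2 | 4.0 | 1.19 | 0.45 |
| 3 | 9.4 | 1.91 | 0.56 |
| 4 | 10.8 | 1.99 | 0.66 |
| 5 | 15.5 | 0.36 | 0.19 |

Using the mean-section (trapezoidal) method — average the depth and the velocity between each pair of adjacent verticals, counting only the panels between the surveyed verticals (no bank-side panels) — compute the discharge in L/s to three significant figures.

Panel 1-2: Δb = 2.3 m, d̄ = (0.55+1.19)/2 = 0.87, v̄ = (0.35+0.45)/2 = 0.4 → q = 2.3×0.87×0.4 = 0.8004 m³/s
Panel 2-3: Δb = 5.4 m, d̄ = (1.19+1.91)/2 = 1.55, v̄ = (0.45+0.56)/2 = 0.505 → q = 5.4×1.55×0.505 = 4.227 m³/s
Panel 3-4: Δb = 1.4 m, d̄ = (1.91+1.99)/2 = 1.95, v̄ = (0.56+0.66)/2 = 0.61 → q = 1.4×1.95×0.61 = 1.665 m³/s
Panel 4-5: Δb = 4.7 m, d̄ = (1.99+0.36)/2 = 1.175, v̄ = (0.66+0.19)/2 = 0.425 → q = 4.7×1.175×0.425 = 2.347 m³/s
Q = Σ q = 9.040 m³/s
= 9.040 × 1000 = 9040 L/s

9040 L/s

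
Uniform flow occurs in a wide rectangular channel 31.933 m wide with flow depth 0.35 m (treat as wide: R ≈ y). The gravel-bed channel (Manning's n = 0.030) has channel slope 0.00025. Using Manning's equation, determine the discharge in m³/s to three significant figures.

2.93 m³/s

A = b·y = 31.933 × 0.35 = 11.18 m²
Wide channel: R ≈ y = 0.35 m
Q = (1/n)·A·R^(2/3)·S^(1/2) = (1/0.030) × 11.18 × 0.3500^(2/3) × 0.00025^(1/2) = 2.926 m³/s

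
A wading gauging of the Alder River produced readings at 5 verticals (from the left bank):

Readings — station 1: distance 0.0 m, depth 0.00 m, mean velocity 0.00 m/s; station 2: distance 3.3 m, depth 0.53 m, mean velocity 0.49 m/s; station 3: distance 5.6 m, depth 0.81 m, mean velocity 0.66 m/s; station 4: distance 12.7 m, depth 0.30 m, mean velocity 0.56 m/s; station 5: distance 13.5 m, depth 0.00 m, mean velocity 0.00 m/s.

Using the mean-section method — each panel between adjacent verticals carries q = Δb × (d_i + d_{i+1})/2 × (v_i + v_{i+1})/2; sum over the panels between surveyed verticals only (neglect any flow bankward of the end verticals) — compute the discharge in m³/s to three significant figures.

Panel 1-2: Δb = 3.3 m, d̄ = (0.00+0.53)/2 = 0.265, v̄ = (0.00+0.49)/2 = 0.245 → q = 3.3×0.265×0.245 = 0.2143 m³/s
Panel 2-3: Δb = 2.3 m, d̄ = (0.53+0.81)/2 = 0.67, v̄ = (0.49+0.66)/2 = 0.575 → q = 2.3×0.67×0.575 = 0.8861 m³/s
Panel 3-4: Δb = 7.1 m, d̄ = (0.81+0.30)/2 = 0.555, v̄ = (0.66+0.56)/2 = 0.61 → q = 7.1×0.555×0.61 = 2.404 m³/s
Panel 4-5: Δb = 0.8 m, d̄ = (0.30+0.00)/2 = 0.15, v̄ = (0.56+0.00)/2 = 0.28 → q = 0.8×0.15×0.28 = 0.03360 m³/s
Q = Σ q = 3.538 m³/s

3.54 m³/s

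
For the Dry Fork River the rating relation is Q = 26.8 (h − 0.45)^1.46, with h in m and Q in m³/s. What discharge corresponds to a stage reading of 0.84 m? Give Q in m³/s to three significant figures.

Q = 26.8 × (0.84 − 0.45)^1.46 = 26.8 × 0.39^1.46 = 6.778 m³/s

6.78 m³/s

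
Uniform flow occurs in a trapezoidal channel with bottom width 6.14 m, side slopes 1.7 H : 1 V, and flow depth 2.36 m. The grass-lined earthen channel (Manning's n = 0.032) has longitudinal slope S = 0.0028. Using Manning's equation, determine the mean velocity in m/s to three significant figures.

2.22 m/s

A = (b + z·y)·y = (6.14 + 1.7×2.36)×2.36 = 23.96 m²
P = b + 2y√(1+z²) = 6.14 + 2×2.36×√(1+1.7²) = 15.45 m
R = A/P = 23.96/15.45 = 1.551 m
Q = (1/n)·A·R^(2/3)·S^(1/2) = (1/0.032) × 23.96 × 1.551^(2/3) × 0.0028^(1/2) = 53.08 m³/s
V = Q/A = 53.08/23.96 = 2.215 m/s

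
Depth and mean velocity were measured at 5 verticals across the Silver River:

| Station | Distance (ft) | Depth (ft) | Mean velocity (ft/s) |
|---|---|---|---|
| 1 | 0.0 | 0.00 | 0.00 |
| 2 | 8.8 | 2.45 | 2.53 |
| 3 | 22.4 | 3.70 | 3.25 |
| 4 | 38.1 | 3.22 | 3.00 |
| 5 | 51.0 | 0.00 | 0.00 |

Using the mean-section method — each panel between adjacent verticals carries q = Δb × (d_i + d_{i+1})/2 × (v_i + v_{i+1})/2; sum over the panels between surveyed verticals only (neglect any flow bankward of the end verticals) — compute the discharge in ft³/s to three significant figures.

Panel 1-2: Δb = 8.8 ft, d̄ = (0.00+2.45)/2 = 1.225, v̄ = (0.00+2.53)/2 = 1.265 → q = 8.8×1.225×1.265 = 13.64 ft³/s
Panel 2-3: Δb = 13.6 ft, d̄ = (2.45+3.70)/2 = 3.075, v̄ = (2.53+3.25)/2 = 2.89 → q = 13.6×3.075×2.89 = 120.9 ft³/s
Panel 3-4: Δb = 15.7 ft, d̄ = (3.70+3.22)/2 = 3.46, v̄ = (3.25+3.00)/2 = 3.125 → q = 15.7×3.46×3.125 = 169.8 ft³/s
Panel 4-5: Δb = 12.9 ft, d̄ = (3.22+0.00)/2 = 1.61, v̄ = (3.00+0.00)/2 = 1.5 → q = 12.9×1.61×1.5 = 31.15 ft³/s
Q = Σ q = 335.4 ft³/s

335 ft³/s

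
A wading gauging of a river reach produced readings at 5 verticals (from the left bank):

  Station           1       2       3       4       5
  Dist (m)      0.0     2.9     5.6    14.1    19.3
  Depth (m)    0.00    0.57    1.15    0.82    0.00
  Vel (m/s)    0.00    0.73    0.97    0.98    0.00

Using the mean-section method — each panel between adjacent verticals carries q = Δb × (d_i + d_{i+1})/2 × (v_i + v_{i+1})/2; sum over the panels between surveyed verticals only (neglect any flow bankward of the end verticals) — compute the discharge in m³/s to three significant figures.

11.5 m³/s

Panel 1-2: Δb = 2.9 m, d̄ = (0.00+0.57)/2 = 0.285, v̄ = (0.00+0.73)/2 = 0.365 → q = 2.9×0.285×0.365 = 0.3017 m³/s
Panel 2-3: Δb = 2.7 m, d̄ = (0.57+1.15)/2 = 0.86, v̄ = (0.73+0.97)/2 = 0.85 → q = 2.7×0.86×0.85 = 1.974 m³/s
Panel 3-4: Δb = 8.5 m, d̄ = (1.15+0.82)/2 = 0.985, v̄ = (0.97+0.98)/2 = 0.975 → q = 8.5×0.985×0.975 = 8.163 m³/s
Panel 4-5: Δb = 5.2 m, d̄ = (0.82+0.00)/2 = 0.41, v̄ = (0.98+0.00)/2 = 0.49 → q = 5.2×0.41×0.49 = 1.045 m³/s
Q = Σ q = 11.48 m³/s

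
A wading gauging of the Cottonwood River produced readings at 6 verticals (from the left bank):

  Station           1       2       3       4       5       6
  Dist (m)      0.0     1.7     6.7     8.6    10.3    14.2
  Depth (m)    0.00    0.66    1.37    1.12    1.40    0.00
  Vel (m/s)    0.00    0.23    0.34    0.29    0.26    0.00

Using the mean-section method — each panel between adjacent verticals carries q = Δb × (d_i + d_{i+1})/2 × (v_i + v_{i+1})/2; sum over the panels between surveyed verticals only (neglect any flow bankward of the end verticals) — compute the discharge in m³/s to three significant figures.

3.20 m³/s

Panel 1-2: Δb = 1.7 m, d̄ = (0.00+0.66)/2 = 0.33, v̄ = (0.00+0.23)/2 = 0.115 → q = 1.7×0.33×0.115 = 0.06452 m³/s
Panel 2-3: Δb = 5 m, d̄ = (0.66+1.37)/2 = 1.015, v̄ = (0.23+0.34)/2 = 0.285 → q = 5×1.015×0.285 = 1.446 m³/s
Panel 3-4: Δb = 1.9 m, d̄ = (1.37+1.12)/2 = 1.245, v̄ = (0.34+0.29)/2 = 0.315 → q = 1.9×1.245×0.315 = 0.7451 m³/s
Panel 4-5: Δb = 1.7 m, d̄ = (1.12+1.40)/2 = 1.26, v̄ = (0.29+0.26)/2 = 0.275 → q = 1.7×1.26×0.275 = 0.5891 m³/s
Panel 5-6: Δb = 3.9 m, d̄ = (1.40+0.00)/2 = 0.7, v̄ = (0.26+0.00)/2 = 0.13 → q = 3.9×0.7×0.13 = 0.3549 m³/s
Q = Σ q = 3.200 m³/s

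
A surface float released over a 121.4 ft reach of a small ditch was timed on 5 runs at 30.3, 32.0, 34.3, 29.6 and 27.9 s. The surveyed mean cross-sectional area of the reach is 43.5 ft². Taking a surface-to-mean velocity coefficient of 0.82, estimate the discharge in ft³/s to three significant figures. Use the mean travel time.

141 ft³/s

t̄ = (30.3 + 32.0 + 34.3 + 29.6 + 27.9) / 5 = 30.82 s
v_surface = L / t̄ = 121.4 / 30.82 = 3.939 ft/s
v_mean = 0.82 × 3.939 = 3.230 ft/s
Q = A × v_mean = 43.5 × 3.230 = 140.5 ft³/s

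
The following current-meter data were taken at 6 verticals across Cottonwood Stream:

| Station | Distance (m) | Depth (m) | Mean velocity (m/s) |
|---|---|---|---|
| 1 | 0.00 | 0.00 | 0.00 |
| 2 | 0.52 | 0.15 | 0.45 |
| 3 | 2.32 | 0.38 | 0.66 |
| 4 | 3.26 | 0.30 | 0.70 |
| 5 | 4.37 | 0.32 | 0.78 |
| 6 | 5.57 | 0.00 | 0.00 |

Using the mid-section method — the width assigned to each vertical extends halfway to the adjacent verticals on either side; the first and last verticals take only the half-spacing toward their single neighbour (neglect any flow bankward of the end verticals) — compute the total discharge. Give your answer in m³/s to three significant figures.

w_2 = (2.32 − 0.00)/2 = 1.16 m; q_2 = 0.45 × 0.15 × 1.16 = 0.07830 m³/s
w_3 = (3.26 − 0.52)/2 = 1.37 m; q_3 = 0.66 × 0.38 × 1.37 = 0.3436 m³/s
w_4 = (4.37 − 2.32)/2 = 1.025 m; q_4 = 0.70 × 0.30 × 1.025 = 0.2153 m³/s
w_5 = (5.57 − 3.26)/2 = 1.155 m; q_5 = 0.78 × 0.32 × 1.155 = 0.2883 m³/s
Stations 1, 6 contribute zero (depth or velocity is 0).
Q = Σ qᵢ = 0.9254 m³/s

0.925 m³/s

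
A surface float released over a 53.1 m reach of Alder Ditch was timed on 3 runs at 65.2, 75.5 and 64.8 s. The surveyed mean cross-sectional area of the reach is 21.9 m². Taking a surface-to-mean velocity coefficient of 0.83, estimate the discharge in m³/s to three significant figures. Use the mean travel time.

14.1 m³/s

t̄ = (65.2 + 75.5 + 64.8) / 3 = 68.5 s
v_surface = L / t̄ = 53.1 / 68.5 = 0.7752 m/s
v_mean = 0.83 × 0.7752 = 0.6434 m/s
Q = A × v_mean = 21.9 × 0.6434 = 14.09 m³/s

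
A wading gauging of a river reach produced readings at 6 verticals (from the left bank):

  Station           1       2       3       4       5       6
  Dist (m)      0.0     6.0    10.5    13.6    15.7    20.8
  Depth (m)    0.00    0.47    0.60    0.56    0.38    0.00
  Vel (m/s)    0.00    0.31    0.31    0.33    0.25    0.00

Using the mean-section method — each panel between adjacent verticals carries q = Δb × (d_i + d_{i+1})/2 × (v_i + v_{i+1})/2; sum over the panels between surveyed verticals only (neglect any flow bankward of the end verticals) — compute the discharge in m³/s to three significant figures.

1.95 m³/s

Panel 1-2: Δb = 6 m, d̄ = (0.00+0.47)/2 = 0.235, v̄ = (0.00+0.31)/2 = 0.155 → q = 6×0.235×0.155 = 0.2186 m³/s
Panel 2-3: Δb = 4.5 m, d̄ = (0.47+0.60)/2 = 0.535, v̄ = (0.31+0.31)/2 = 0.31 → q = 4.5×0.535×0.31 = 0.7463 m³/s
Panel 3-4: Δb = 3.1 m, d̄ = (0.60+0.56)/2 = 0.58, v̄ = (0.31+0.33)/2 = 0.32 → q = 3.1×0.58×0.32 = 0.5754 m³/s
Panel 4-5: Δb = 2.1 m, d̄ = (0.56+0.38)/2 = 0.47, v̄ = (0.33+0.25)/2 = 0.29 → q = 2.1×0.47×0.29 = 0.2862 m³/s
Panel 5-6: Δb = 5.1 m, d̄ = (0.38+0.00)/2 = 0.19, v̄ = (0.25+0.00)/2 = 0.125 → q = 5.1×0.19×0.125 = 0.1211 m³/s
Q = Σ q = 1.948 m³/s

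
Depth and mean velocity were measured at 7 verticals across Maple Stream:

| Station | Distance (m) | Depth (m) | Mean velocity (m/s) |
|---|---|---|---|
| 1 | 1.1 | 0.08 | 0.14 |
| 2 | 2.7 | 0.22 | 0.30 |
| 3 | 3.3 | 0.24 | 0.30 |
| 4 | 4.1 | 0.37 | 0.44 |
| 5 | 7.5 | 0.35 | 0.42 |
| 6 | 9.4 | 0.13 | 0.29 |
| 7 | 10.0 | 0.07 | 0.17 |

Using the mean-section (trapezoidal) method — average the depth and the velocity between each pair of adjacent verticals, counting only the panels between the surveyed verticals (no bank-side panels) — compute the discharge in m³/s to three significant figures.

0.886 m³/s

Panel 1-2: Δb = 1.6 m, d̄ = (0.08+0.22)/2 = 0.15, v̄ = (0.14+0.30)/2 = 0.22 → q = 1.6×0.15×0.22 = 0.05280 m³/s
Panel 2-3: Δb = 0.6 m, d̄ = (0.22+0.24)/2 = 0.23, v̄ = (0.30+0.30)/2 = 0.3 → q = 0.6×0.23×0.3 = 0.04140 m³/s
Panel 3-4: Δb = 0.8 m, d̄ = (0.24+0.37)/2 = 0.305, v̄ = (0.30+0.44)/2 = 0.37 → q = 0.8×0.305×0.37 = 0.09028 m³/s
Panel 4-5: Δb = 3.4 m, d̄ = (0.37+0.35)/2 = 0.36, v̄ = (0.44+0.42)/2 = 0.43 → q = 3.4×0.36×0.43 = 0.5263 m³/s
Panel 5-6: Δb = 1.9 m, d̄ = (0.35+0.13)/2 = 0.24, v̄ = (0.42+0.29)/2 = 0.355 → q = 1.9×0.24×0.355 = 0.1619 m³/s
Panel 6-7: Δb = 0.6 m, d̄ = (0.13+0.07)/2 = 0.1, v̄ = (0.29+0.17)/2 = 0.23 → q = 0.6×0.1×0.23 = 0.01380 m³/s
Q = Σ q = 0.8865 m³/s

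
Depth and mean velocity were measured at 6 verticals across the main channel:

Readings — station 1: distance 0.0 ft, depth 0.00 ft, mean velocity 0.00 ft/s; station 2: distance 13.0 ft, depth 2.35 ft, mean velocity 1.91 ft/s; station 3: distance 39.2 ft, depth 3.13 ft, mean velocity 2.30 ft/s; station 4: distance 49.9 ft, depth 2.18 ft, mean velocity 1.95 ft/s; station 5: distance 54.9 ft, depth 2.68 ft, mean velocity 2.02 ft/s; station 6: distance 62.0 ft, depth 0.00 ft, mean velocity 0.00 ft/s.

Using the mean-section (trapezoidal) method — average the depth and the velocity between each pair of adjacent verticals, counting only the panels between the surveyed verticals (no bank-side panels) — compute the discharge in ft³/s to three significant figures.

260 ft³/s

Panel 1-2: Δb = 13 ft, d̄ = (0.00+2.35)/2 = 1.175, v̄ = (0.00+1.91)/2 = 0.955 → q = 13×1.175×0.955 = 14.59 ft³/s
Panel 2-3: Δb = 26.2 ft, d̄ = (2.35+3.13)/2 = 2.74, v̄ = (1.91+2.30)/2 = 2.105 → q = 26.2×2.74×2.105 = 151.1 ft³/s
Panel 3-4: Δb = 10.7 ft, d̄ = (3.13+2.18)/2 = 2.655, v̄ = (2.30+1.95)/2 = 2.125 → q = 10.7×2.655×2.125 = 60.37 ft³/s
Panel 4-5: Δb = 5 ft, d̄ = (2.18+2.68)/2 = 2.43, v̄ = (1.95+2.02)/2 = 1.985 → q = 5×2.43×1.985 = 24.12 ft³/s
Panel 5-6: Δb = 7.1 ft, d̄ = (2.68+0.00)/2 = 1.34, v̄ = (2.02+0.00)/2 = 1.01 → q = 7.1×1.34×1.01 = 9.609 ft³/s
Q = Σ q = 259.8 ft³/s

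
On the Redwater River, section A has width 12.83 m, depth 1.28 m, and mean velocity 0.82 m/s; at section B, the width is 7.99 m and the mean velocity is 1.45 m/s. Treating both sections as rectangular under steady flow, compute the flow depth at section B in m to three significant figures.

1.16 m

Q = A₁V₁ = (12.83×1.28) × 0.82 = 13.47 m³/s
d₂ = Q/(b₂ V₂) = 13.47/(7.99×1.45) = 1.162 m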